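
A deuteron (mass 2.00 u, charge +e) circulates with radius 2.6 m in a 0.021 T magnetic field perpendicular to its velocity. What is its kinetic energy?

KE ≈ 1.2×10⁻¹⁴ J

v = |q|Br/m, then KE = ½mv² = (qBr)²/(2m).
v = (1.602×10⁻¹⁹)(0.021)(2.6)/3.322×10⁻²⁷ ≈ 2.633×10⁶ m/s.
KE = ½(3.322×10⁻²⁷)(2.633×10⁶)² ≈ 1.2×10⁻¹⁴ J.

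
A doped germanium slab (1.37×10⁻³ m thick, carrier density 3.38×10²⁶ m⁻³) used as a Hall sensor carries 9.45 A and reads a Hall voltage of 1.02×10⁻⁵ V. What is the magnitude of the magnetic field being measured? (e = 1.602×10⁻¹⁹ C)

B ≈ 0.0801 T

From V_H = IB/(n e t), B = V_H n e t / I.
B = (1.02×10⁻⁵)(3.38×10²⁶)(1.602×10⁻¹⁹)(1.37×10⁻³)/9.45 ≈ 0.0801 T.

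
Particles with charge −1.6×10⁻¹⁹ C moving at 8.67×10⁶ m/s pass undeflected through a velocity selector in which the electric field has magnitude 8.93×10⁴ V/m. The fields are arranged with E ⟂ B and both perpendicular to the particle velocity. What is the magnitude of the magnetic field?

Balance of forces in the selector: qE = qvB ⇒ B = E/v.
B = 8.93×10⁴/8.67×10⁶ = 0.0103 T.

B = 0.0103 T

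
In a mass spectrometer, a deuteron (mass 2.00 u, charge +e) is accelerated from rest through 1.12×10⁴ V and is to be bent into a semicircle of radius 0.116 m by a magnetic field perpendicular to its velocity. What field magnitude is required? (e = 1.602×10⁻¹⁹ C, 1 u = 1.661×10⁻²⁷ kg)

B ≈ 0.186 T

v = √(2|q|V/m) = √(2·1.602×10⁻¹⁹·1.12×10⁴/3.322×10⁻²⁷) ≈ 1.039×10⁶ m/s.
B = mv/(|q|r) = (3.322×10⁻²⁷)(1.039×10⁶)/((1.602×10⁻¹⁹)(0.116)) ≈ 0.186 T.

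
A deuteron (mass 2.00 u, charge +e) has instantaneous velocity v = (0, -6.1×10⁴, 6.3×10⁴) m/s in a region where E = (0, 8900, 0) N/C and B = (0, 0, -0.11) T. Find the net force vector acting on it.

v×B = (6710, 0, 0) N/C.
E + v×B = (6710, 8900, 0) N/C.
F = q(E + v×B) = (1.602×10⁻¹⁹ C)·(6710, 8900, 0) = (1.07×10⁻¹⁵, 1.43×10⁻¹⁵, 0) N.

F ≈ (1.07×10⁻¹⁵, 1.43×10⁻¹⁵, 0) N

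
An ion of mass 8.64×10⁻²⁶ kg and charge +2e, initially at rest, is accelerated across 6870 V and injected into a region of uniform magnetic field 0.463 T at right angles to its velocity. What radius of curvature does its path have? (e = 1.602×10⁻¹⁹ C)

r ≈ 0.131 m

Acceleration: |q|V = ½mv² ⇒ v = √(2|q|V/m) = √(2·3.204×10⁻¹⁹·6870/8.64×10⁻²⁶) ≈ 2.257×10⁵ m/s.
In the field: r = mv/(|q|B) = (8.64×10⁻²⁶)(2.257×10⁵)/((3.204×10⁻¹⁹)(0.463)) ≈ 0.131 m.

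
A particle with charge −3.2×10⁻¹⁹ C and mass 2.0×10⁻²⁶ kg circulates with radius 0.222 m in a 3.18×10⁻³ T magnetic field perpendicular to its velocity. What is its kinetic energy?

v = |q|Br/m, then KE = ½mv² = (qBr)²/(2m).
v = (3.2×10⁻¹⁹)(3.18×10⁻³)(0.222)/2.0×10⁻²⁶ ≈ 1.130×10⁴ m/s.
KE = ½(2.0×10⁻²⁶)(1.130×10⁴)² ≈ 1.28×10⁻¹⁸ J = 7.96 eV.

KE ≈ 7.96 eV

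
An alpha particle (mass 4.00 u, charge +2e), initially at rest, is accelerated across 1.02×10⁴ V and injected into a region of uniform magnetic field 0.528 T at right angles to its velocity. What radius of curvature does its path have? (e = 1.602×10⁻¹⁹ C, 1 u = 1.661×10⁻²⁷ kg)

r ≈ 0.0390 m

Acceleration: |q|V = ½mv² ⇒ v = √(2|q|V/m) = √(2·3.204×10⁻¹⁹·1.02×10⁴/6.644×10⁻²⁷) ≈ 9.919×10⁵ m/s.
In the field: r = mv/(|q|B) = (6.644×10⁻²⁷)(9.919×10⁵)/((3.204×10⁻¹⁹)(0.528)) ≈ 0.0390 m.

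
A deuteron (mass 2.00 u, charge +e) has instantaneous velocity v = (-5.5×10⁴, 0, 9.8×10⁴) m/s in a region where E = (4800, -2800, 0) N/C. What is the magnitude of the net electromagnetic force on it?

Only an electric field acts, so F = qE = (1.602×10⁻¹⁹ C)·(4800, -2800, 0) = (7.69×10⁻¹⁶, -4.49×10⁻¹⁶, 0) N.
|F| = 8.90×10⁻¹⁶ N.

|F| ≈ 8.90×10⁻¹⁶ N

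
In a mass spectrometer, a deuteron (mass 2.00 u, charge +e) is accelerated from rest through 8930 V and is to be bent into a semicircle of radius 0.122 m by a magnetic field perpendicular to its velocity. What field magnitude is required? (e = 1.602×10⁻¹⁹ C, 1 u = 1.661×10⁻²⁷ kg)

v = √(2|q|V/m) = √(2·1.602×10⁻¹⁹·8930/3.322×10⁻²⁷) ≈ 9.281×10⁵ m/s.
B = mv/(|q|r) = (3.322×10⁻²⁷)(9.281×10⁵)/((1.602×10⁻¹⁹)(0.122)) ≈ 0.158 T.

B ≈ 0.158 T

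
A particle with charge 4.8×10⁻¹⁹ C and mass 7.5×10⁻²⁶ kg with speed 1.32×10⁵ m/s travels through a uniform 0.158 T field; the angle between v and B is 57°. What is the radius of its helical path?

v⊥ = v sinθ = 1.32×10⁵·sin57° ≈ 1.107×10⁵ m/s.
r = m v⊥/(|q|B) = (7.5×10⁻²⁶)(1.107×10⁵)/((4.8×10⁻¹⁹)(0.158)) ≈ 0.109 m.

r ≈ 0.109 m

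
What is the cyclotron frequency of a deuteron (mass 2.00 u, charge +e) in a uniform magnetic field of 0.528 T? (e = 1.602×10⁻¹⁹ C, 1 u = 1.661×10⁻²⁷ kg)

f = |q|B/(2πm).
f = (1.602×10⁻¹⁹)(0.528)/(2π·3.322×10⁻²⁷) ≈ 4.05×10⁶ Hz.

f ≈ 4.05×10⁶ Hz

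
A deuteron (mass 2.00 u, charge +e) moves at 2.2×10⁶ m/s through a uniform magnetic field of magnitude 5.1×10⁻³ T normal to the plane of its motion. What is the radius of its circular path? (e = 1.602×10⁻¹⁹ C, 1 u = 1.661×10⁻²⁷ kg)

The magnetic force provides the centripetal force: |q|vB = mv²/r.
r = mv/(|q|B) = (3.322×10⁻²⁷)(2.2×10⁶)/((1.602×10⁻¹⁹)(5.1×10⁻³)) ≈ 8.9 m.

r ≈ 8.9 m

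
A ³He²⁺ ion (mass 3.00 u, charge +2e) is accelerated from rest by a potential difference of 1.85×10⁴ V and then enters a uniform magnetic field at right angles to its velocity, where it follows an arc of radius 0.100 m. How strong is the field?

v = √(2|q|V/m) = √(2·3.204×10⁻¹⁹·1.85×10⁴/4.983×10⁻²⁷) ≈ 1.542×10⁶ m/s.
B = mv/(|q|r) = (4.983×10⁻²⁷)(1.542×10⁶)/((3.204×10⁻¹⁹)(0.100)) ≈ 0.240 T.

B ≈ 0.240 T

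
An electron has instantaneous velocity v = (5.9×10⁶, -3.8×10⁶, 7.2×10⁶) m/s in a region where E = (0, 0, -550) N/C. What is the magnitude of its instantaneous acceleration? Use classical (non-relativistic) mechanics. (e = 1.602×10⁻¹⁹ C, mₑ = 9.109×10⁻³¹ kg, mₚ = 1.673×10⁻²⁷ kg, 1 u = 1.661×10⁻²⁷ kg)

Only an electric field acts, so F = qE = (−1.602×10⁻¹⁹ C)·(0, 0, -550) = (0, 0, 8.81×10⁻¹⁷) N.
|a| = |F|/m = 8.811×10⁻¹⁷/9.109×10⁻³¹ ≈ 9.67×10¹³ m/s².

|a| ≈ 9.67×10¹³ m/s²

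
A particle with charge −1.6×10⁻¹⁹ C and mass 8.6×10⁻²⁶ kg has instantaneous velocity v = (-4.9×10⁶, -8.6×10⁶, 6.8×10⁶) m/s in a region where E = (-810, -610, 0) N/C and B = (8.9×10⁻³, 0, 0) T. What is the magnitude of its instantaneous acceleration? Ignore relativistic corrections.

v×B = (0, 6.05×10⁴, 7.65×10⁴) N/C.
E + v×B = (-810, 5.99×10⁴, 7.65×10⁴) N/C.
F = q(E + v×B) = (−1.6×10⁻¹⁹ C)·(-810, 5.99×10⁴, 7.65×10⁴) = (1.30×10⁻¹⁶, -9.59×10⁻¹⁵, -1.22×10⁻¹⁴) N.
|a| = |F|/m = 1.555×10⁻¹⁴/8.6×10⁻²⁶ ≈ 1.81×10¹¹ m/s².

|a| ≈ 1.81×10¹¹ m/s²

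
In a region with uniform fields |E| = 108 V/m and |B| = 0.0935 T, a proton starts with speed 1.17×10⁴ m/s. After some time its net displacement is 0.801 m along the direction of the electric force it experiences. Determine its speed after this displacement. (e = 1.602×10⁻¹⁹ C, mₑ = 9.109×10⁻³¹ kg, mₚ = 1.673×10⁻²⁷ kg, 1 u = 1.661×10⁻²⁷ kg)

v_f ≈ 1.29×10⁵ m/s

B does no work; ΔKE = |q|E d.
½mv_f² = ½mv₀² + |q|Ed = ½(1.673×10⁻²⁷)(1.17×10⁴)² + (1.602×10⁻¹⁹)(108)(0.801) ≈ 1.145×10⁻¹⁹ J + 1.386×10⁻¹⁷ J ≈ 1.397×10⁻¹⁷ J.
v_f = √(2·1.397×10⁻¹⁷/1.673×10⁻²⁷) ≈ 1.29×10⁵ m/s.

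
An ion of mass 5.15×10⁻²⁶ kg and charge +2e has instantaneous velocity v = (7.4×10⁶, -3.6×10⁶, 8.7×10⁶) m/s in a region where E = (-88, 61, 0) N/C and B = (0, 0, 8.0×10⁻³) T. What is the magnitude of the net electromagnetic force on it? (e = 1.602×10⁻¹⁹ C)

|F| ≈ 2.11×10⁻¹⁴ N

v×B = (-2.88×10⁴, -5.92×10⁴, 0) N/C.
E + v×B = (-2.89×10⁴, -5.91×10⁴, 0) N/C.
F = q(E + v×B) = (3.204×10⁻¹⁹ C)·(-2.89×10⁴, -5.91×10⁴, 0) = (-9.26×10⁻¹⁵, -1.89×10⁻¹⁴, 0) N.
|F| = 2.11×10⁻¹⁴ N.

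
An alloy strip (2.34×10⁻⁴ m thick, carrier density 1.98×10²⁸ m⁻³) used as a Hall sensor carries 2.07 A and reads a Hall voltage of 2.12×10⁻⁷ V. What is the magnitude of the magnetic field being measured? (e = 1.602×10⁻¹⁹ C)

From V_H = IB/(n e t), B = V_H n e t / I.
B = (2.12×10⁻⁷)(1.98×10²⁸)(1.602×10⁻¹⁹)(2.34×10⁻⁴)/2.07 ≈ 0.0760 T.

B ≈ 0.0760 T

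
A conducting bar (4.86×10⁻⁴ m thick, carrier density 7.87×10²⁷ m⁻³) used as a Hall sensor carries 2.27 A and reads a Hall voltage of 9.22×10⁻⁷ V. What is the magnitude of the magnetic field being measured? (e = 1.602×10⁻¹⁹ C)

B ≈ 0.249 T

From V_H = IB/(n e t), B = V_H n e t / I.
B = (9.22×10⁻⁷)(7.87×10²⁷)(1.602×10⁻¹⁹)(4.86×10⁻⁴)/2.27 ≈ 0.249 T.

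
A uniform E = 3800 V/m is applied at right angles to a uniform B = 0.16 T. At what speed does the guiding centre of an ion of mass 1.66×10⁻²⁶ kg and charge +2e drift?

The E×B drift speed is v_d = E/B.
v_d = 3800/0.16 = 2.4×10⁴ m/s.

v_d ≈ 2.4×10⁴ m/s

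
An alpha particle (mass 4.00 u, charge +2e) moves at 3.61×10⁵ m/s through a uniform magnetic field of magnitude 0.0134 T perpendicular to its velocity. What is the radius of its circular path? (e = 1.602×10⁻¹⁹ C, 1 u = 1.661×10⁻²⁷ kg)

r ≈ 0.559 m

The magnetic force provides the centripetal force: |q|vB = mv²/r.
r = mv/(|q|B) = (6.644×10⁻²⁷)(3.61×10⁵)/((3.204×10⁻¹⁹)(0.0134)) ≈ 0.559 m.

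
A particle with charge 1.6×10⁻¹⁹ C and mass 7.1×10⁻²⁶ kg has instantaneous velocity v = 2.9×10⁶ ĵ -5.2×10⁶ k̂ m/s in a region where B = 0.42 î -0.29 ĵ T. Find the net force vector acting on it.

v×B = (-1.51×10⁶, -2.18×10⁶, -1.22×10⁶) N/C.
F = q v×B = (1.6×10⁻¹⁹ C)·(-1.51×10⁶, -2.18×10⁶, -1.22×10⁶) = (-2.41×10⁻¹³, -3.49×10⁻¹³, -1.95×10⁻¹³) N.

F ≈ (-2.41×10⁻¹³, -3.49×10⁻¹³, -1.95×10⁻¹³) N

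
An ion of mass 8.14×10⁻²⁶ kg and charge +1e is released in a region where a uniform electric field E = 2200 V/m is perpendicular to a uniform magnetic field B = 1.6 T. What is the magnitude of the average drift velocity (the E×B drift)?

The E×B drift speed is v_d = E/B.
v_d = 2200/1.6 = 1400 m/s.

v_d ≈ 1400 m/s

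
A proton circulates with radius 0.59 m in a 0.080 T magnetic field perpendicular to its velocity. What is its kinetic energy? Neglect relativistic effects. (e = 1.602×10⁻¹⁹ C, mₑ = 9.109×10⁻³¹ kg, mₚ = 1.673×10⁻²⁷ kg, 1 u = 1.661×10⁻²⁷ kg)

KE ≈ 1.7×10⁻¹⁴ J

v = |q|Br/m, then KE = ½mv² = (qBr)²/(2m).
v = (1.602×10⁻¹⁹)(0.080)(0.59)/1.673×10⁻²⁷ ≈ 4.520×10⁶ m/s.
KE = ½(1.673×10⁻²⁷)(4.520×10⁶)² ≈ 1.7×10⁻¹⁴ J.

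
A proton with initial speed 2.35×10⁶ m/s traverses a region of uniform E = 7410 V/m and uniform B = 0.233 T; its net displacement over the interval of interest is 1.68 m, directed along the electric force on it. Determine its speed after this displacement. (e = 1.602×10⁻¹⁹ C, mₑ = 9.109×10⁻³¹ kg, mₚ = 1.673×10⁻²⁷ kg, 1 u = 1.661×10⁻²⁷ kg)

v_f ≈ 2.81×10⁶ m/s

B does no work; ΔKE = |q|E d.
½mv_f² = ½mv₀² + |q|Ed = ½(1.673×10⁻²⁷)(2.35×10⁶)² + (1.602×10⁻¹⁹)(7410)(1.68) ≈ 4.620×10⁻¹⁵ J + 1.994×10⁻¹⁵ J ≈ 6.614×10⁻¹⁵ J.
v_f = √(2·6.614×10⁻¹⁵/1.673×10⁻²⁷) ≈ 2.81×10⁶ m/s.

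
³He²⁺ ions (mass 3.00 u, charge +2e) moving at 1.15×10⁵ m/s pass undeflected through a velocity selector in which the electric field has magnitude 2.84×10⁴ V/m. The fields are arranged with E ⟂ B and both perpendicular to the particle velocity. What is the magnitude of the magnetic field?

Balance of forces in the selector: qE = qvB ⇒ B = E/v.
B = 2.84×10⁴/1.15×10⁵ = 0.247 T.

B = 0.247 T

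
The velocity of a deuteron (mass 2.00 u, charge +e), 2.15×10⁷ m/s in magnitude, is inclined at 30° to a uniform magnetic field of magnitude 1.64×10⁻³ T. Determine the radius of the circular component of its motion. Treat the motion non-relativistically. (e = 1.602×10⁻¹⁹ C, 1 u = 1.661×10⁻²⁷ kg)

r ≈ 136 m

v⊥ = v sinθ = 2.15×10⁷·sin30° ≈ 1.075×10⁷ m/s.
r = m v⊥/(|q|B) = (3.322×10⁻²⁷)(1.075×10⁷)/((1.602×10⁻¹⁹)(1.64×10⁻³)) ≈ 136 m.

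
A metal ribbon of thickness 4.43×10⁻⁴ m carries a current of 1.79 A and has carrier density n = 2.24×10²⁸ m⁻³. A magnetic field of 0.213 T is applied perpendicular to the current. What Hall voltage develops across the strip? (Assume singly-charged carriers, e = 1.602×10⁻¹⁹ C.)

V_H = IB/(n e t).
V_H = (1.79)(0.213)/((2.24×10²⁸)(1.602×10⁻¹⁹)(4.43×10⁻⁴)) ≈ 2.40×10⁻⁷ V.

V_H ≈ 2.40×10⁻⁷ V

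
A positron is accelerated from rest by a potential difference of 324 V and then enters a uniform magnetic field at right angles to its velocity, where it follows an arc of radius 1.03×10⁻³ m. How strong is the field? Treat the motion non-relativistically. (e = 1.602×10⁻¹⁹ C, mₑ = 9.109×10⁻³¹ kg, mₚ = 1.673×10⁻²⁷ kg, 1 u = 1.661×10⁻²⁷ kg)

B ≈ 0.0589 T

v = √(2|q|V/m) = √(2·1.602×10⁻¹⁹·324/9.109×10⁻³¹) ≈ 1.068×10⁷ m/s.
B = mv/(|q|r) = (9.109×10⁻³¹)(1.068×10⁷)/((1.602×10⁻¹⁹)(1.03×10⁻³)) ≈ 0.0589 T.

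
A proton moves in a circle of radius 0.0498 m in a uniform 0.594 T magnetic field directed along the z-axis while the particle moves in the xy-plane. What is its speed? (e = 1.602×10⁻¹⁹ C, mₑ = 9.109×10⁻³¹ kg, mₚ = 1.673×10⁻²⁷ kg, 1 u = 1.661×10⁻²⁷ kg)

From |q|vB = mv²/r, v = |q|Br/m.
v = (1.602×10⁻¹⁹)(0.594)(0.0498)/1.673×10⁻²⁷ ≈ 2.83×10⁶ m/s.

v ≈ 2.83×10⁶ m/s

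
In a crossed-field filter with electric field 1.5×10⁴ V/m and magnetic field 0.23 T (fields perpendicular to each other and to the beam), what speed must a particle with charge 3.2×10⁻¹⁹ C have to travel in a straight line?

v = 6.5×10⁴ m/s

Zero net Lorentz force requires |qE| = |q v×B|, i.e. E = vB.
v = E/B = 1.5×10⁴/0.23 = 6.5×10⁴ m/s.
The result is independent of the particle's charge and mass.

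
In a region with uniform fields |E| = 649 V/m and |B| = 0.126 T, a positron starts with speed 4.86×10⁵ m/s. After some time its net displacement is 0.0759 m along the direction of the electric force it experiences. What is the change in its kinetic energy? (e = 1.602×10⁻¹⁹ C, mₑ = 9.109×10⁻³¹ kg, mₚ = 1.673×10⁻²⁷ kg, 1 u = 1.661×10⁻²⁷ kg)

The magnetic force is always ⟂ v and does no work; only the electric force changes KE.
ΔKE = F_E · d = |q|E d = (1.602×10⁻¹⁹)(649)(0.0759) ≈ 7.89×10⁻¹⁸ J.

ΔKE ≈ 7.89×10⁻¹⁸ J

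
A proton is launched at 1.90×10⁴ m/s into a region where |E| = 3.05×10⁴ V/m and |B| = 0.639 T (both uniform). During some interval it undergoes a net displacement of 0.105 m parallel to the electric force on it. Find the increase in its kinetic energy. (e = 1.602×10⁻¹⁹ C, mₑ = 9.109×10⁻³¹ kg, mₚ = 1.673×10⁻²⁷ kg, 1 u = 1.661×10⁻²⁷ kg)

The magnetic force is always ⟂ v and does no work; only the electric force changes KE.
ΔKE = F_E · d = |q|E d = (1.602×10⁻¹⁹)(3.05×10⁴)(0.105) ≈ 5.13×10⁻¹⁶ J.

ΔKE ≈ 5.13×10⁻¹⁶ J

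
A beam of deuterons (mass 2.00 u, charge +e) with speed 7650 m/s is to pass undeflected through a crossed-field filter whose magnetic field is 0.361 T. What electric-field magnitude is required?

E = 2760 V/m

For straight-line motion qE = qvB, so E = vB.
E = 7650 × 0.361 = 2760 V/m.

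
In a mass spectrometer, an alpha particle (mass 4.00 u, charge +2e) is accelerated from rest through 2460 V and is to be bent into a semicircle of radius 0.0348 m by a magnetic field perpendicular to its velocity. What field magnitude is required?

B ≈ 0.290 T

v = √(2|q|V/m) = √(2·3.204×10⁻¹⁹·2460/6.644×10⁻²⁷) ≈ 4.871×10⁵ m/s.
B = mv/(|q|r) = (6.644×10⁻²⁷)(4.871×10⁵)/((3.204×10⁻¹⁹)(0.0348)) ≈ 0.290 T.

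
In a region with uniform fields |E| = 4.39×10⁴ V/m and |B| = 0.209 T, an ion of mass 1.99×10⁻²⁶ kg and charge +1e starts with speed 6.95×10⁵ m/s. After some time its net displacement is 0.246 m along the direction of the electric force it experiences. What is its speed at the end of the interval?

v_f ≈ 8.10×10⁵ m/s

B does no work; ΔKE = |q|E d.
½mv_f² = ½mv₀² + |q|Ed = ½(1.99×10⁻²⁶)(6.95×10⁵)² + (1.602×10⁻¹⁹)(4.39×10⁴)(0.246) ≈ 4.806×10⁻¹⁵ J + 1.730×10⁻¹⁵ J ≈ 6.536×10⁻¹⁵ J.
v_f = √(2·6.536×10⁻¹⁵/1.99×10⁻²⁶) ≈ 8.10×10⁵ m/s.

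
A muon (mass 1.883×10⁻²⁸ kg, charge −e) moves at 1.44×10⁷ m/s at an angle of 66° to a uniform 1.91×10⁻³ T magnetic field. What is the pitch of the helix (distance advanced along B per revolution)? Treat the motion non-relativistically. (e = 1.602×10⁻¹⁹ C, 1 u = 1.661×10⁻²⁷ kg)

v∥ = v cosθ = 1.44×10⁷·cos66° ≈ 5.857×10⁶ m/s.
T = 2πm/(|q|B) = 2π(1.883×10⁻²⁸)/((1.602×10⁻¹⁹)(1.91×10⁻³)) ≈ 3.867×10⁻⁶ s.
pitch = v∥ T = (5.857×10⁶)(3.867×10⁻⁶) ≈ 22.6 m.

p ≈ 22.6 m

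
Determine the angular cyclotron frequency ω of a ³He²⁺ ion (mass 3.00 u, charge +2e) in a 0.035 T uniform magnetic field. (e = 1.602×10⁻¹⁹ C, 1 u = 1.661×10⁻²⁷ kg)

ω = |q|B/m.
ω = (3.204×10⁻¹⁹)(0.035)/4.983×10⁻²⁷ ≈ 2.3×10⁶ rad/s.

ω ≈ 2.3×10⁶ rad/s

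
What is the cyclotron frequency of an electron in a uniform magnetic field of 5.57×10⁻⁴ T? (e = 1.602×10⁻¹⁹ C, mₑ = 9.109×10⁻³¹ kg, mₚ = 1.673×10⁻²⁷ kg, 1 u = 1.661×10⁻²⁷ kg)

f ≈ 1.56×10⁷ Hz

f = |q|B/(2πm).
f = (1.602×10⁻¹⁹)(5.57×10⁻⁴)/(2π·9.109×10⁻³¹) ≈ 1.56×10⁷ Hz.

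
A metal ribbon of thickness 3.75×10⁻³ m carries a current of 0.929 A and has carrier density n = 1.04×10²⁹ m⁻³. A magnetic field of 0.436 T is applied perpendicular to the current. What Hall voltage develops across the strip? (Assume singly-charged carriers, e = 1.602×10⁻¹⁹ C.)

V_H ≈ 6.48×10⁻⁹ V

V_H = IB/(n e t).
V_H = (0.929)(0.436)/((1.04×10²⁹)(1.602×10⁻¹⁹)(3.75×10⁻³)) ≈ 6.48×10⁻⁹ V.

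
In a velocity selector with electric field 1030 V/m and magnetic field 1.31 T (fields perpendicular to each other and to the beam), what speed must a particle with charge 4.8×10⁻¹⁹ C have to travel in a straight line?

For undeflected motion the electric and magnetic forces balance: qE = qvB.
v = E/B = 1030/1.31 = 786 m/s.
The result is independent of the particle's charge and mass.

v = 786 m/s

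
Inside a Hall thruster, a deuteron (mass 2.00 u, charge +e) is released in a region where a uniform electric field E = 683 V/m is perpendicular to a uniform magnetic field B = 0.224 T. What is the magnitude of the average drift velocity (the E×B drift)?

In crossed fields the guiding centre drifts at v_d = |E×B|/B² = E/B, independent of charge and mass.
v_d = 683/0.224 = 3050 m/s.

v_d ≈ 3050 m/s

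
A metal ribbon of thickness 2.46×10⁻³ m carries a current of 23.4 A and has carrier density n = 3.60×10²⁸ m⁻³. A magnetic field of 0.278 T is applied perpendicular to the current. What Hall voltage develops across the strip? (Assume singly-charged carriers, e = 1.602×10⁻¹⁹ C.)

V_H ≈ 4.59×10⁻⁷ V

V_H = IB/(n e t).
V_H = (23.4)(0.278)/((3.60×10²⁸)(1.602×10⁻¹⁹)(2.46×10⁻³)) ≈ 4.59×10⁻⁷ V.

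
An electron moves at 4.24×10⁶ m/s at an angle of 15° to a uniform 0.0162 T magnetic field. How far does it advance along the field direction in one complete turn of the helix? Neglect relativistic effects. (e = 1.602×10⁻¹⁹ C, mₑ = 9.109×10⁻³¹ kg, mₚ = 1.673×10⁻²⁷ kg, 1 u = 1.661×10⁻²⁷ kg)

v∥ = v cosθ = 4.24×10⁶·cos15° ≈ 4.096×10⁶ m/s.
T = 2πm/(|q|B) = 2π(9.109×10⁻³¹)/((1.602×10⁻¹⁹)(0.0162)) ≈ 2.205×10⁻⁹ s.
pitch = v∥ T = (4.096×10⁶)(2.205×10⁻⁹) ≈ 9.03×10⁻³ m.

p ≈ 9.03×10⁻³ m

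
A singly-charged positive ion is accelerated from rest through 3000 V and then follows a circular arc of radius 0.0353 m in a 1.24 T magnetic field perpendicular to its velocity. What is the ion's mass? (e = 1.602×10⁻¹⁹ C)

m ≈ 5.12×10⁻²⁶ kg

Combine |q|V = ½mv² and r = mv/(|q|B): eliminate v to get m = qB²r²/(2V).
m = (1.602×10⁻¹⁹)(1.24)²(0.0353)²/(2·3000) ≈ 5.12×10⁻²⁶ kg.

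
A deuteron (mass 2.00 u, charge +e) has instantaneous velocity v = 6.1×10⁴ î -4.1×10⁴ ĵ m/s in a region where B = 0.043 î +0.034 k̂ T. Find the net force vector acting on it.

v×B = (-1390, -2070, 1760) N/C.
F = q v×B = (1.602×10⁻¹⁹ C)·(-1390, -2070, 1760) = (-2.23×10⁻¹⁶, -3.32×10⁻¹⁶, 2.82×10⁻¹⁶) N.

F ≈ (-2.23×10⁻¹⁶, -3.32×10⁻¹⁶, 2.82×10⁻¹⁶) N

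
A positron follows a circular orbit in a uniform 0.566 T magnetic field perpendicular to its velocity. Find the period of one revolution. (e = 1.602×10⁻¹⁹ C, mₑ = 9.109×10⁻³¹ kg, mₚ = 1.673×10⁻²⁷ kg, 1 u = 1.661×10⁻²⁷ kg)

T ≈ 6.31×10⁻¹¹ s

The cyclotron period depends only on m, q, B: T = 2πm/(|q|B).
T = 2π(9.109×10⁻³¹)/((1.602×10⁻¹⁹)(0.566)) ≈ 6.31×10⁻¹¹ s.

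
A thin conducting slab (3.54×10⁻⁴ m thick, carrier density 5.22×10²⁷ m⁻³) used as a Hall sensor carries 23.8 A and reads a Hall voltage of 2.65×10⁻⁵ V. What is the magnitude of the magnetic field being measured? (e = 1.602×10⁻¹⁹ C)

From V_H = IB/(n e t), B = V_H n e t / I.
B = (2.65×10⁻⁵)(5.22×10²⁷)(1.602×10⁻¹⁹)(3.54×10⁻⁴)/23.8 ≈ 0.330 T.

B ≈ 0.330 T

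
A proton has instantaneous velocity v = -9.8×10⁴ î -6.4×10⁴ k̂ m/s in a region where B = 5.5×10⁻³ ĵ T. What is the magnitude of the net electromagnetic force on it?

v×B = (352, 0, -539) N/C.
F = q v×B = (1.602×10⁻¹⁹ C)·(352, 0, -539) = (5.64×10⁻¹⁷, 0, -8.63×10⁻¹⁷) N.
|F| = 1.03×10⁻¹⁶ N.

|F| ≈ 1.03×10⁻¹⁶ N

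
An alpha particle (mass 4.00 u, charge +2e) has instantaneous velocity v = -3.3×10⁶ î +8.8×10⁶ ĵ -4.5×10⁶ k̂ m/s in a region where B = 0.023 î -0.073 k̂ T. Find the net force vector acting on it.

v×B = (-6.42×10⁵, -3.44×10⁵, -2.02×10⁵) N/C.
F = q v×B = (3.204×10⁻¹⁹ C)·(-6.42×10⁵, -3.44×10⁵, -2.02×10⁵) = (-2.06×10⁻¹³, -1.10×10⁻¹³, -6.48×10⁻¹⁴) N.

F ≈ (-2.06×10⁻¹³, -1.10×10⁻¹³, -6.48×10⁻¹⁴) N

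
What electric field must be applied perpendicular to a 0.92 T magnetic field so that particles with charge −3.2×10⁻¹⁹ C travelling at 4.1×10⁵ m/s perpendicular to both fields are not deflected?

E = 3.8×10⁵ V/m

For straight-line motion qE = qvB, so E = vB.
E = 4.1×10⁵ × 0.92 = 3.8×10⁵ V/m.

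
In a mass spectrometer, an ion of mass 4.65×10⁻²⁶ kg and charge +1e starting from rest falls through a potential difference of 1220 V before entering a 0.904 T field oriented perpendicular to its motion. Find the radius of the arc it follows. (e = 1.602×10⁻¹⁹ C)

r ≈ 0.0294 m

Acceleration: |q|V = ½mv² ⇒ v = √(2|q|V/m) = √(2·1.602×10⁻¹⁹·1220/4.65×10⁻²⁶) ≈ 9.169×10⁴ m/s.
In the field: r = mv/(|q|B) = (4.65×10⁻²⁶)(9.169×10⁴)/((1.602×10⁻¹⁹)(0.904)) ≈ 0.0294 m.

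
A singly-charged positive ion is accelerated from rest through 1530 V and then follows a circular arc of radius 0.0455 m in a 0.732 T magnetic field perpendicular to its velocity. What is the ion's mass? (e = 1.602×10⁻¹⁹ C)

Combine |q|V = ½mv² and r = mv/(|q|B): eliminate v to get m = qB²r²/(2V).
m = (1.602×10⁻¹⁹)(0.732)²(0.0455)²/(2·1530) ≈ 5.81×10⁻²⁶ kg.

m ≈ 5.81×10⁻²⁶ kg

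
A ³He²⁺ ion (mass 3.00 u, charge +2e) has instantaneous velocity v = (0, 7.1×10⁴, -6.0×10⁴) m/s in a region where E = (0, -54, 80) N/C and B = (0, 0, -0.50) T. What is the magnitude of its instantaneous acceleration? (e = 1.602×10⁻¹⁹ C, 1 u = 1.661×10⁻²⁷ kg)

|a| ≈ 2.28×10¹² m/s²

v×B = (-3.55×10⁴, 0, 0) N/C.
E + v×B = (-3.55×10⁴, -54.0, 80.0) N/C.
F = q(E + v×B) = (3.204×10⁻¹⁹ C)·(-3.55×10⁴, -54.0, 80.0) = (-1.14×10⁻¹⁴, -1.73×10⁻¹⁷, 2.56×10⁻¹⁷) N.
|a| = |F|/m = 1.137×10⁻¹⁴/4.983×10⁻²⁷ ≈ 2.28×10¹² m/s².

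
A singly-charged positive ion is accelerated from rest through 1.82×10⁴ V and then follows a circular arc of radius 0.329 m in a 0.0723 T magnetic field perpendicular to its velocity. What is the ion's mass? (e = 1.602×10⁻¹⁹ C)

m ≈ 2.49×10⁻²⁷ kg

Combine |q|V = ½mv² and r = mv/(|q|B): eliminate v to get m = qB²r²/(2V).
m = (1.602×10⁻¹⁹)(0.0723)²(0.329)²/(2·1.82×10⁴) ≈ 2.49×10⁻²⁷ kg.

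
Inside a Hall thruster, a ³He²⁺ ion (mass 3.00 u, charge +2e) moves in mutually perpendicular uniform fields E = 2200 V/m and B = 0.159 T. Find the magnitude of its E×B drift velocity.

The steady drift has the magnetic force balancing the electric force, so v_d = E/B.
v_d = 2200/0.159 = 1.38×10⁴ m/s.

v_d ≈ 1.38×10⁴ m/s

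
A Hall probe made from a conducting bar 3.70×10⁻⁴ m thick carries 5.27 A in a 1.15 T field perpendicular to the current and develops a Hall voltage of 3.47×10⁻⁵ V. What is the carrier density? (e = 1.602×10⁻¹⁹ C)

n ≈ 2.95×10²⁷ m⁻³

From V_H = IB/(n e t), n = IB/(V_H e t).
n = (5.27)(1.15)/((3.47×10⁻⁵)(1.602×10⁻¹⁹)(3.70×10⁻⁴)) ≈ 2.95×10²⁷ m⁻³.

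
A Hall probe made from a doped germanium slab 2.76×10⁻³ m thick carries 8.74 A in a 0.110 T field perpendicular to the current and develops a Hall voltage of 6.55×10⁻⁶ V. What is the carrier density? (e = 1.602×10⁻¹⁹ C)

From V_H = IB/(n e t), n = IB/(V_H e t).
n = (8.74)(0.110)/((6.55×10⁻⁶)(1.602×10⁻¹⁹)(2.76×10⁻³)) ≈ 3.32×10²⁶ m⁻³.

n ≈ 3.32×10²⁶ m⁻³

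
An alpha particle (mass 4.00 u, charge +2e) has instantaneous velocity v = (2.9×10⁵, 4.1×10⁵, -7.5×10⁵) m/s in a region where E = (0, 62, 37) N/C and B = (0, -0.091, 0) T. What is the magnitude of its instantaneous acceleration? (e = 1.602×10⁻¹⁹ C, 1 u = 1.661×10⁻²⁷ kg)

|a| ≈ 3.53×10¹² m/s²

v×B = (-6.82×10⁴, 0, -2.64×10⁴) N/C.
E + v×B = (-6.82×10⁴, 62.0, -2.64×10⁴) N/C.
F = q(E + v×B) = (3.204×10⁻¹⁹ C)·(-6.82×10⁴, 62.0, -2.64×10⁴) = (-2.19×10⁻¹⁴, 1.99×10⁻¹⁷, -8.44×10⁻¹⁵) N.
|a| = |F|/m = 2.344×10⁻¹⁴/6.644×10⁻²⁷ ≈ 3.53×10¹² m/s².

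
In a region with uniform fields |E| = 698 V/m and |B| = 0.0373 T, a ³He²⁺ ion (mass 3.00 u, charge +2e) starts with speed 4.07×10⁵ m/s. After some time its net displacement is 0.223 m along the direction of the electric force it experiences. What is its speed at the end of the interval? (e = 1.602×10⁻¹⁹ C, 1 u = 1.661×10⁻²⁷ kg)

B does no work; ΔKE = |q|E d.
½mv_f² = ½mv₀² + |q|Ed = ½(4.983×10⁻²⁷)(4.07×10⁵)² + (3.204×10⁻¹⁹)(698)(0.223) ≈ 4.127×10⁻¹⁶ J + 4.987×10⁻¹⁷ J ≈ 4.626×10⁻¹⁶ J.
v_f = √(2·4.626×10⁻¹⁶/4.983×10⁻²⁷) ≈ 4.31×10⁵ m/s.

v_f ≈ 4.31×10⁵ m/s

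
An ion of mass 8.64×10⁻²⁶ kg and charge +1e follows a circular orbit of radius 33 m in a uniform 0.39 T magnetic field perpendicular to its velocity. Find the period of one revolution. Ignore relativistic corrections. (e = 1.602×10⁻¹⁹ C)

T ≈ 8.7×10⁻⁶ s

The cyclotron period depends only on m, q, B: T = 2πm/(|q|B).
T = 2π(8.64×10⁻²⁶)/((1.602×10⁻¹⁹)(0.39)) ≈ 8.7×10⁻⁶ s.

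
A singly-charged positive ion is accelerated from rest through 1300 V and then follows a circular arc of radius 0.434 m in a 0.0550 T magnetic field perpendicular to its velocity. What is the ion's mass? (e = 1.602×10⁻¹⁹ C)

m ≈ 3.51×10⁻²⁶ kg

Combine |q|V = ½mv² and r = mv/(|q|B): eliminate v to get m = qB²r²/(2V).
m = (1.602×10⁻¹⁹)(0.0550)²(0.434)²/(2·1300) ≈ 3.51×10⁻²⁶ kg.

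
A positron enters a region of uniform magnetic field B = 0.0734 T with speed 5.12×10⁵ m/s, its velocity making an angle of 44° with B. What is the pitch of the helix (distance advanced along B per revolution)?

v∥ = v cosθ = 5.12×10⁵·cos44° ≈ 3.683×10⁵ m/s.
T = 2πm/(|q|B) = 2π(9.109×10⁻³¹)/((1.602×10⁻¹⁹)(0.0734)) ≈ 4.867×10⁻¹⁰ s.
pitch = v∥ T = (3.683×10⁵)(4.867×10⁻¹⁰) ≈ 1.79×10⁻⁴ m.

p ≈ 1.79×10⁻⁴ m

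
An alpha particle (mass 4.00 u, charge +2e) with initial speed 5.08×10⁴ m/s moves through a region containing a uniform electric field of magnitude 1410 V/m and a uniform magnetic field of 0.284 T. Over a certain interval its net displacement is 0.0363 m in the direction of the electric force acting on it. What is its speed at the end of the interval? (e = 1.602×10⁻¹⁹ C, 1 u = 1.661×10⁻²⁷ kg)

v_f ≈ 8.67×10⁴ m/s

B does no work; ΔKE = |q|E d.
½mv_f² = ½mv₀² + |q|Ed = ½(6.644×10⁻²⁷)(5.08×10⁴)² + (3.204×10⁻¹⁹)(1410)(0.0363) ≈ 8.573×10⁻¹⁸ J + 1.640×10⁻¹⁷ J ≈ 2.497×10⁻¹⁷ J.
v_f = √(2·2.497×10⁻¹⁷/6.644×10⁻²⁷) ≈ 8.67×10⁴ m/s.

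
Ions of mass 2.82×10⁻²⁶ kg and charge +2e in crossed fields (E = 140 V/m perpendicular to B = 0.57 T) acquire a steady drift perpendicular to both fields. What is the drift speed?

The steady drift has the magnetic force balancing the electric force, so v_d = E/B.
v_d = 140/0.57 = 250 m/s.

v_d ≈ 250 m/s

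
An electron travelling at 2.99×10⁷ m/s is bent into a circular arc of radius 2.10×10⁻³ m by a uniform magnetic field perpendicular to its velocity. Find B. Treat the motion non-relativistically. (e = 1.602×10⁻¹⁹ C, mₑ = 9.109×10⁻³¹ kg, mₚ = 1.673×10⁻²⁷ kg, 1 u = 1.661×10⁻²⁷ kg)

B ≈ 0.0810 T

From |q|vB = mv²/r, B = mv/(|q|r).
B = (9.109×10⁻³¹)(2.99×10⁷)/((1.602×10⁻¹⁹)(2.10×10⁻³)) ≈ 0.0810 T.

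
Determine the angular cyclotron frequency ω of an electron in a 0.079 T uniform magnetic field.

ω ≈ 1.4×10¹⁰ rad/s

ω = |q|B/m.
ω = (1.602×10⁻¹⁹)(0.079)/9.109×10⁻³¹ ≈ 1.4×10¹⁰ rad/s.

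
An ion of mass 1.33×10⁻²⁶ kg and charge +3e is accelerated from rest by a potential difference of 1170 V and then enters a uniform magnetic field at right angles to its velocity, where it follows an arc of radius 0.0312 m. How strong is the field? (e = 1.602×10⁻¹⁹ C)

v = √(2|q|V/m) = √(2·4.806×10⁻¹⁹·1170/1.33×10⁻²⁶) ≈ 2.908×10⁵ m/s.
B = mv/(|q|r) = (1.33×10⁻²⁶)(2.908×10⁵)/((4.806×10⁻¹⁹)(0.0312)) ≈ 0.258 T.

B ≈ 0.258 T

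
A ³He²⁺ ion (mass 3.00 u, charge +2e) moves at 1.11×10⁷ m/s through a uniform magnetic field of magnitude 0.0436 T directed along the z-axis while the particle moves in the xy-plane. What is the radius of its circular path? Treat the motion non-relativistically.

r ≈ 3.96 m

The magnetic force provides the centripetal force: |q|vB = mv²/r.
r = mv/(|q|B) = (4.983×10⁻²⁷)(1.11×10⁷)/((3.204×10⁻¹⁹)(0.0436)) ≈ 3.96 m.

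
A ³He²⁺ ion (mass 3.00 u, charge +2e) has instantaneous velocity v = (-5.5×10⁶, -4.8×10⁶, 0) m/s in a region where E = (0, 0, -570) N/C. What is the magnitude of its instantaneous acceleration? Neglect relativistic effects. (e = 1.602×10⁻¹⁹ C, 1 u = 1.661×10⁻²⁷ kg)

Only an electric field acts, so F = qE = (3.204×10⁻¹⁹ C)·(0, 0, -570) = (0, 0, -1.83×10⁻¹⁶) N.
|a| = |F|/m = 1.826×10⁻¹⁶/4.983×10⁻²⁷ ≈ 3.67×10¹⁰ m/s².

|a| ≈ 3.67×10¹⁰ m/s²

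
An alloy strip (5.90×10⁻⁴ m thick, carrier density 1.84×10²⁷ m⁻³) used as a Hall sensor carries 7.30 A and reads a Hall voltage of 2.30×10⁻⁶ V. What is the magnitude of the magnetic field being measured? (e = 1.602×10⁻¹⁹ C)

B ≈ 0.0548 T

From V_H = IB/(n e t), B = V_H n e t / I.
B = (2.30×10⁻⁶)(1.84×10²⁷)(1.602×10⁻¹⁹)(5.90×10⁻⁴)/7.30 ≈ 0.0548 T.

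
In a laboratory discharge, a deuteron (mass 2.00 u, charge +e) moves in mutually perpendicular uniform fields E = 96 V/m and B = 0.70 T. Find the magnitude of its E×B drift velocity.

The E×B drift speed is v_d = E/B.
v_d = 96/0.70 = 140 m/s.

v_d ≈ 140 m/s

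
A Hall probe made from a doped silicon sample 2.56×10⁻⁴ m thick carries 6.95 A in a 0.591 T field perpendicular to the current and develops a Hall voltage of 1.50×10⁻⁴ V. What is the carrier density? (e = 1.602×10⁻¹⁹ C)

From V_H = IB/(n e t), n = IB/(V_H e t).
n = (6.95)(0.591)/((1.50×10⁻⁴)(1.602×10⁻¹⁹)(2.56×10⁻⁴)) ≈ 6.68×10²⁶ m⁻³.

n ≈ 6.68×10²⁶ m⁻³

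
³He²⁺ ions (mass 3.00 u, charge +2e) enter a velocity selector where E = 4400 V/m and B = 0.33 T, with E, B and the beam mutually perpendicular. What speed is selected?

For undeflected motion the electric and magnetic forces balance: qE = qvB.
v = E/B = 4400/0.33 = 1.3×10⁴ m/s.
The result is independent of the particle's charge and mass.

v = 1.3×10⁴ m/s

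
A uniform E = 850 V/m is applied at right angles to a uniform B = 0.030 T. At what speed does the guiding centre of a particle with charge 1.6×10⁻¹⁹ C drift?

The E×B drift speed is v_d = E/B.
v_d = 850/0.030 = 2.8×10⁴ m/s.

v_d ≈ 2.8×10⁴ m/s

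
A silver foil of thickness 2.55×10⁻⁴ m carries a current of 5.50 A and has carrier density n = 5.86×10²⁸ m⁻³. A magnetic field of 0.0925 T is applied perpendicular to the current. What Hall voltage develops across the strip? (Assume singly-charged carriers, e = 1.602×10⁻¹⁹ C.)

V_H = IB/(n e t).
V_H = (5.50)(0.0925)/((5.86×10²⁸)(1.602×10⁻¹⁹)(2.55×10⁻⁴)) ≈ 2.13×10⁻⁷ V.

V_H ≈ 2.13×10⁻⁷ V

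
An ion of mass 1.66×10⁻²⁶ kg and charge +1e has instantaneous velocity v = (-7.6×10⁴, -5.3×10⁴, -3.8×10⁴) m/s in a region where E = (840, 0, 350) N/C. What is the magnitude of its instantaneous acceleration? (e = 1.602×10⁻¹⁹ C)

|a| ≈ 8.78×10⁹ m/s²

Only an electric field acts, so F = qE = (1.602×10⁻¹⁹ C)·(840, 0, 350) = (1.35×10⁻¹⁶, 0, 5.61×10⁻¹⁷) N.
|a| = |F|/m = 1.458×10⁻¹⁶/1.66×10⁻²⁶ ≈ 8.78×10⁹ m/s².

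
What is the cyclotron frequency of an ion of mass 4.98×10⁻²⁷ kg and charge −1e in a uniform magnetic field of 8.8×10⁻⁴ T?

f ≈ 4500 Hz

f = |q|B/(2πm).
f = (1.602×10⁻¹⁹)(8.8×10⁻⁴)/(2π·4.98×10⁻²⁷) ≈ 4500 Hz.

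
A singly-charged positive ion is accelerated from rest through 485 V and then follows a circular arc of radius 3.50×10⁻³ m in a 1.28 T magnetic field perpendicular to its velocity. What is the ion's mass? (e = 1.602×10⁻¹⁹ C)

Combine |q|V = ½mv² and r = mv/(|q|B): eliminate v to get m = qB²r²/(2V).
m = (1.602×10⁻¹⁹)(1.28)²(3.50×10⁻³)²/(2·485) ≈ 3.31×10⁻²⁷ kg.

m ≈ 3.31×10⁻²⁷ kg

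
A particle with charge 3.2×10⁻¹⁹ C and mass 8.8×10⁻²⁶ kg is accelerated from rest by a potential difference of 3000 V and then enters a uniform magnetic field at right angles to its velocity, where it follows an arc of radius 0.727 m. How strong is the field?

v = √(2|q|V/m) = √(2·3.2×10⁻¹⁹·3000/8.8×10⁻²⁶) ≈ 1.477×10⁵ m/s.
B = mv/(|q|r) = (8.8×10⁻²⁶)(1.477×10⁵)/((3.2×10⁻¹⁹)(0.727)) ≈ 0.0559 T.

B ≈ 0.0559 T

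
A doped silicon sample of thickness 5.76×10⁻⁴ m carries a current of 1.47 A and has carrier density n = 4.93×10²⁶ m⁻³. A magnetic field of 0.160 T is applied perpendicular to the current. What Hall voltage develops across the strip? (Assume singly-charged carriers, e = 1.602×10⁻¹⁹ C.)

V_H = IB/(n e t).
V_H = (1.47)(0.160)/((4.93×10²⁶)(1.602×10⁻¹⁹)(5.76×10⁻⁴)) ≈ 5.17×10⁻⁶ V.

V_H ≈ 5.17×10⁻⁶ V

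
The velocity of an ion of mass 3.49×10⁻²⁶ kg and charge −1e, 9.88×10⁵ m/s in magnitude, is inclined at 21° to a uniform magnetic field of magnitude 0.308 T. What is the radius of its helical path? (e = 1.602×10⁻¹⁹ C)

v⊥ = v sinθ = 9.88×10⁵·sin21° ≈ 3.541×10⁵ m/s.
r = m v⊥/(|q|B) = (3.49×10⁻²⁶)(3.541×10⁵)/((1.602×10⁻¹⁹)(0.308)) ≈ 0.250 m.

r ≈ 0.250 m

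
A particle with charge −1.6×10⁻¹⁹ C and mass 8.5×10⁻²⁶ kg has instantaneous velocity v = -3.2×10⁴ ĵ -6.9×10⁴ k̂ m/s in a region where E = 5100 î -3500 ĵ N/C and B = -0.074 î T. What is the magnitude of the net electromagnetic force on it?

v×B = (0, 5110, -2370) N/C.
E + v×B = (5100, 1610, -2370) N/C.
F = q(E + v×B) = (−1.6×10⁻¹⁹ C)·(5100, 1610, -2370) = (-8.16×10⁻¹⁶, -2.57×10⁻¹⁶, 3.79×10⁻¹⁶) N.
|F| = 9.36×10⁻¹⁶ N.

|F| ≈ 9.36×10⁻¹⁶ N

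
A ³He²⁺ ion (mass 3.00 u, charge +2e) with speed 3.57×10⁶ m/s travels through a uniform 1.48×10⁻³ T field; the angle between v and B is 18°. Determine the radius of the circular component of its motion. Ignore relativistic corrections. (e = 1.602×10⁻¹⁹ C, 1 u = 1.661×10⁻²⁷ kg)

v⊥ = v sinθ = 3.57×10⁶·sin18° ≈ 1.103×10⁶ m/s.
r = m v⊥/(|q|B) = (4.983×10⁻²⁷)(1.103×10⁶)/((3.204×10⁻¹⁹)(1.48×10⁻³)) ≈ 11.6 m.

r ≈ 11.6 m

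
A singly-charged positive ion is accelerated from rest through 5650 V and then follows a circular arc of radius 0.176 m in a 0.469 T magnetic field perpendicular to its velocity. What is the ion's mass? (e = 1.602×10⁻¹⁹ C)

Combine |q|V = ½mv² and r = mv/(|q|B): eliminate v to get m = qB²r²/(2V).
m = (1.602×10⁻¹⁹)(0.469)²(0.176)²/(2·5650) ≈ 9.66×10⁻²⁶ kg.

m ≈ 9.66×10⁻²⁶ kg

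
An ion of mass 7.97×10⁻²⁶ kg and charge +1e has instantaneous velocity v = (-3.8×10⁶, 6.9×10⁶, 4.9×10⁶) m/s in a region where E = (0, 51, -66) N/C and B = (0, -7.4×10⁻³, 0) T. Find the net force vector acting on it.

v×B = (3.63×10⁴, 0, 2.81×10⁴) N/C.
E + v×B = (3.63×10⁴, 51.0, 2.81×10⁴) N/C.
F = q(E + v×B) = (1.602×10⁻¹⁹ C)·(3.63×10⁴, 51.0, 2.81×10⁴) = (5.81×10⁻¹⁵, 8.17×10⁻¹⁸, 4.49×10⁻¹⁵) N.

F ≈ (5.81×10⁻¹⁵, 8.17×10⁻¹⁸, 4.49×10⁻¹⁵) N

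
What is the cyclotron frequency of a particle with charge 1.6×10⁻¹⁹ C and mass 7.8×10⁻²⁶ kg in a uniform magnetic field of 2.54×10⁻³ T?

f ≈ 829 Hz

f = |q|B/(2πm).
f = (1.6×10⁻¹⁹)(2.54×10⁻³)/(2π·7.8×10⁻²⁶) ≈ 829 Hz.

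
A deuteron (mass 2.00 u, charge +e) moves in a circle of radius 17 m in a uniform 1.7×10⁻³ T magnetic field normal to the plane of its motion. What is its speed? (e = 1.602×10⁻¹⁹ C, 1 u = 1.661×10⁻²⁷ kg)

From |q|vB = mv²/r, v = |q|Br/m.
v = (1.602×10⁻¹⁹)(1.7×10⁻³)(17)/3.322×10⁻²⁷ ≈ 1.4×10⁶ m/s.

v ≈ 1.4×10⁶ m/s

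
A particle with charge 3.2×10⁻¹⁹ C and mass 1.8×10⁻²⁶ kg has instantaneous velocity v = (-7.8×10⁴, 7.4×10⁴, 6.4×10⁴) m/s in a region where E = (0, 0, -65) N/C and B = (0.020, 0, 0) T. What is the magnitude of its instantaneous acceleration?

|a| ≈ 3.57×10¹⁰ m/s²

v×B = (0, 1280, -1480) N/C.
E + v×B = (0, 1280, -1540) N/C.
F = q(E + v×B) = (3.2×10⁻¹⁹ C)·(0, 1280, -1540) = (0, 4.10×10⁻¹⁶, -4.94×10⁻¹⁶) N.
|a| = |F|/m = 6.420×10⁻¹⁶/1.8×10⁻²⁶ ≈ 3.57×10¹⁰ m/s².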